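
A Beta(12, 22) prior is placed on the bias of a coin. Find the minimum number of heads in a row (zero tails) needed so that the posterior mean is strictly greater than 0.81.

k = 82

After k heads and 0 tails the posterior is Beta(12+k, 22), with mean (12+k)/(12+22+k).
Set (12+k)/(34+k) > 0.81 and solve: k > (0.81·34 − 12)/(1 − 0.81) = 81.789.
The smallest integer exceeding 81.789 is 82.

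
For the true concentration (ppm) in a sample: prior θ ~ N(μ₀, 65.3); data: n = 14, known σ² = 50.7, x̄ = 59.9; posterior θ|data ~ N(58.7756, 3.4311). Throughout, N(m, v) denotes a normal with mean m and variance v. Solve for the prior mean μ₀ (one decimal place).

The posterior mean is a precision-weighted average: μ_n = (τ₀μ₀ + τ_data·x̄)/(τ₀+τ_data), with τ₀=1/σ₀² and τ_data=n/σ².
Here τ₀ = 1/65.3 = 0.015314 and τ_data = 14/50.7 = 0.276134, so τ_n = 0.291448.
Rearranging for μ₀: μ₀ = (μ_n·τ_n − τ_data·x̄)/τ₀ = (58.7756·0.291448 − 0.276134·59.9) / 0.015314 = 0.589604/0.015314 ≈ 38.5.

μ₀ = 38.5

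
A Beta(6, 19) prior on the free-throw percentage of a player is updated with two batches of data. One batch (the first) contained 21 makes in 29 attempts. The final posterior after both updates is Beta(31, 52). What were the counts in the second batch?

4 makes and 25 misses

Because Beta–binomial updating is additive in the counts, the combined data contributed (α_post−α_prior, β_post−β_prior) successes and failures.
Total across both batches: 31−6=25 makes, 52−19=33 misses.
Subtract the first batch: 25−21=4 makes and 33−8=25 misses.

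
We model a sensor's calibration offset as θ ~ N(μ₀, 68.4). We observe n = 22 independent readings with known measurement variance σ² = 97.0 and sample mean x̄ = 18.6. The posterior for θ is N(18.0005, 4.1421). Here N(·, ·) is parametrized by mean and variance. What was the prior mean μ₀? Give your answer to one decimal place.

The posterior mean is a precision-weighted average: μ_n = (τ₀μ₀ + τ_data·x̄)/(τ₀+τ_data), with τ₀=1/σ₀² and τ_data=n/σ².
Here τ₀ = 1/68.4 = 0.014620 and τ_data = 22/97.0 = 0.226804, so τ_n = 0.241424.
Rearranging for μ₀: μ₀ = (μ_n·τ_n − τ_data·x̄)/τ₀ = (18.0005·0.241424 − 0.226804·18.6) / 0.014620 = 0.127198/0.014620 ≈ 8.7.

μ₀ = 8.7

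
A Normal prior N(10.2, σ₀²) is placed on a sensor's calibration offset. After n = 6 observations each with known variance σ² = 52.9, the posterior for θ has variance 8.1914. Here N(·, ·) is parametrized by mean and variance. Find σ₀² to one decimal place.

σ₀² = 115.5

Posterior precision equals prior precision plus data precision: 1/σ_n² = 1/σ₀² + n/σ².
So 1/σ₀² = 1/8.1914 − 6/52.9 = 0.122079 − 0.113422 = 0.008657.
Hence σ₀² = 1/0.008657 ≈ 115.5.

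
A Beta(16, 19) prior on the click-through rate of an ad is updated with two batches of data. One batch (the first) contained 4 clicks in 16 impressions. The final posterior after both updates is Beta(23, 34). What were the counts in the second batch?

Sequential conjugate updates are equivalent to a single update on the pooled data, so total successes = posterior α − prior α and total failures = posterior β − prior β.
Total across both batches: 23−16=7 clicks, 34−19=15 non-clicks.
Subtract the first batch: 7−4=3 clicks and 15−12=3 non-clicks.

3 clicks and 3 non-clicks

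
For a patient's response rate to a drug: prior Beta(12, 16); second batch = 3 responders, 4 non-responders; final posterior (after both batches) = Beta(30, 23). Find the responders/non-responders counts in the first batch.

Sequential conjugate updates are equivalent to a single update on the pooled data, so total successes = posterior α − prior α and total failures = posterior β − prior β.
Total across both batches: 30−12=18 responders, 23−16=7 non-responders.
Subtract the second batch: 18−3=15 responders and 7−4=3 non-responders.

15 responders and 3 non-responders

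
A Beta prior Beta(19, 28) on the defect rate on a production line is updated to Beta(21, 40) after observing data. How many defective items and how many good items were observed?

2 defective items and 12 good items

A Beta(a, b) prior with s successes and f failures in binomial data gives a Beta(a+s, b+f) posterior.
So s = 21 − 19 = 2 and f = 40 − 28 = 12.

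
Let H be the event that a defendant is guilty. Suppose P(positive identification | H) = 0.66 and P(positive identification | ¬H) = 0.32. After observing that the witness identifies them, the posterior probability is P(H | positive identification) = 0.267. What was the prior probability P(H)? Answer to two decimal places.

P(H) = 0.15

Bayes' rule in odds form gives O(H|E) = O(H)·[P(E|H)/P(E|¬H)], hence O(H) = O(H|E)/LR.
Posterior odds = 0.267/(1−0.267) = 0.3643. LR = 0.66/0.32 = 2.0625.
Prior odds = 0.3643/2.0625 = 0.1766, so P(H) = 0.1766/(1+0.1766) ≈ 0.15.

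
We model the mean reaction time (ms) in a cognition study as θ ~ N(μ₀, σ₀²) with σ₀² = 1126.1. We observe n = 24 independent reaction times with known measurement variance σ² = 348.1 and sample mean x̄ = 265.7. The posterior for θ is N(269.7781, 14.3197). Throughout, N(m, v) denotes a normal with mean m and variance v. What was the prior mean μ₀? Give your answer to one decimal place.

μ₀ = 586.4

With known observation variance, the Normal–Normal posterior has precision τ_n = τ₀ + n/σ² and mean μ_n = (τ₀μ₀ + (n/σ²)x̄)/τ_n.
Here τ₀ = 1/1126.1 = 0.000888 and τ_data = 24/348.1 = 0.068946, so τ_n = 0.069834.
Rearranging for μ₀: μ₀ = (μ_n·τ_n − τ_data·x̄)/τ₀ = (269.7781·0.069834 − 0.068946·265.7) / 0.000888 = 0.520732/0.000888 ≈ 586.4.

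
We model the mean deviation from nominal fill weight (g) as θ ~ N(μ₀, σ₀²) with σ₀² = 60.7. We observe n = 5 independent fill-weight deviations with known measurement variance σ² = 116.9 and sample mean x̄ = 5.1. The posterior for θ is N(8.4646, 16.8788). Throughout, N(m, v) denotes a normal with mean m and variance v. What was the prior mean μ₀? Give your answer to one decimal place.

The posterior mean is a precision-weighted average: μ_n = (τ₀μ₀ + τ_data·x̄)/(τ₀+τ_data), with τ₀=1/σ₀² and τ_data=n/σ².
Here τ₀ = 1/60.7 = 0.016474 and τ_data = 5/116.9 = 0.042772, so τ_n = 0.059246.
Rearranging for μ₀: μ₀ = (μ_n·τ_n − τ_data·x̄)/τ₀ = (8.4646·0.059246 − 0.042772·5.1) / 0.016474 = 0.283356/0.016474 ≈ 17.2.

μ₀ = 17.2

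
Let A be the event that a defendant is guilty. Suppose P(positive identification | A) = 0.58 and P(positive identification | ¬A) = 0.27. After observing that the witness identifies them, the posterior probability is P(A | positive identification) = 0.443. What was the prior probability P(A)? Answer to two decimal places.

P(A) = 0.27

Bayes' rule in odds form gives O(A|E) = O(A)·[P(E|A)/P(E|¬A)], hence O(A) = O(A|E)/LR.
Posterior odds = 0.443/(1−0.443) = 0.7953. LR = 0.58/0.27 = 2.1481.
Prior odds = 0.7953/2.1481 = 0.3702, so P(A) = 0.3702/(1+0.3702) ≈ 0.27.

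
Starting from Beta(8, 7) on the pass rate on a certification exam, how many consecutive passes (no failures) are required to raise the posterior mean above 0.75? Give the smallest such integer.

k = 14

After k passes and 0 failures the posterior is Beta(8+k, 7), with mean (8+k)/(8+7+k).
Set (8+k)/(15+k) > 0.75 and solve: k > (0.75·15 − 8)/(1 − 0.75) = 13.000.
The smallest integer exceeding 13.000 is 14, and checking k=14: (22)/(29) = 0.7586 > 0.75.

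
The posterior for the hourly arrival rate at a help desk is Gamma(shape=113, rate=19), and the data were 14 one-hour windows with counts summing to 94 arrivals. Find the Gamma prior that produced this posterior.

Gamma–Poisson conjugacy: posterior shape = α + Σxᵢ, posterior rate = β + n.
So α = 113 − 94 = 19 and β = 19 − 14 = 5.

Gamma(shape=19, rate=5)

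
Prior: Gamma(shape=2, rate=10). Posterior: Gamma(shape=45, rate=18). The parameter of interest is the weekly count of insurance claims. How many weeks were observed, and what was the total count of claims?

n = 8 weeks with total 43 claims

Gamma–Poisson conjugacy: posterior shape = α + Σxᵢ, posterior rate = β + n.
Matching: Σxᵢ = 45 − 2 = 43 and n = 18 − 10 = 8.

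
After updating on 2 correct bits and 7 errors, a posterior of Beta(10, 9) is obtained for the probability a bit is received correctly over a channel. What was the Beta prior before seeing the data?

A Beta(a, b) prior with s successes and f failures in binomial data gives a Beta(a+s, b+f) posterior.
So a = 10 − 2 = 8 and b = 9 − 7 = 2.

Beta(8, 2)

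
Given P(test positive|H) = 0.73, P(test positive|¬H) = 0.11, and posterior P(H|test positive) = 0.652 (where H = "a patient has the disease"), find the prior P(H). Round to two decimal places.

Bayes' rule in odds form gives O(H|E) = O(H)·[P(E|H)/P(E|¬H)], hence O(H) = O(H|E)/LR.
Posterior odds = 0.652/(1−0.652) = 1.8736. LR = 0.73/0.11 = 6.6364.
Prior odds = 1.8736/6.6364 = 0.2823, so P(H) = 0.2823/(1+0.2823) ≈ 0.22.

P(H) = 0.22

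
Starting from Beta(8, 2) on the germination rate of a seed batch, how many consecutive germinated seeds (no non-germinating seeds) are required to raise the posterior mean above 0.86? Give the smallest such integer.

k = 5

After k germinated seeds and 0 non-germinating seeds the posterior is Beta(8+k, 2), with mean (8+k)/(8+2+k).
Set (8+k)/(10+k) > 0.86 and solve: k > (0.86·10 − 8)/(1 − 0.86) = 4.286.
The smallest integer exceeding 4.286 is 5, and checking k=5: (13)/(15) = 0.8667 > 0.86.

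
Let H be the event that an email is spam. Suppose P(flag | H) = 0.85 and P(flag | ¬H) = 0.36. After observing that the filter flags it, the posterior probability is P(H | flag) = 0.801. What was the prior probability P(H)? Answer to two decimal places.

In odds form, posterior odds = prior odds × likelihood ratio, so prior odds = posterior odds ÷ LR.
Posterior odds = 0.801/(1−0.801) = 4.0251. LR = 0.85/0.36 = 2.3611.
Prior odds = 4.0251/2.3611 = 1.7048, so P(H) = 1.7048/(1+1.7048) ≈ 0.63.

P(H) = 0.63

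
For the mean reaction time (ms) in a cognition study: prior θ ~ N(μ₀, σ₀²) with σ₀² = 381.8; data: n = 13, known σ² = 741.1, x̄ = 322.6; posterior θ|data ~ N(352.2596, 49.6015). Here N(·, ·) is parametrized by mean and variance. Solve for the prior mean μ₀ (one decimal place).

With known observation variance, the Normal–Normal posterior has precision τ_n = τ₀ + n/σ² and mean μ_n = (τ₀μ₀ + (n/σ²)x̄)/τ_n.
Here τ₀ = 1/381.8 = 0.002619 and τ_data = 13/741.1 = 0.017541, so τ_n = 0.020160.
Rearranging for μ₀: μ₀ = (μ_n·τ_n − τ_data·x̄)/τ₀ = (352.2596·0.020160 − 0.017541·322.6) / 0.002619 = 1.442827/0.002619 ≈ 550.9.

μ₀ = 550.9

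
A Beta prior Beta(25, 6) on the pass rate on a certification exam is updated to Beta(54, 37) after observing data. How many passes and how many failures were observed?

Under Beta–binomial conjugacy the posterior parameters are (a+s, b+f).
So s = 54 − 25 = 29 and f = 37 − 6 = 31.

29 passes and 31 failures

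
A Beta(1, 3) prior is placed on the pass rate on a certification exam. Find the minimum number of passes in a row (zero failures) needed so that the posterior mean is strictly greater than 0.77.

k = 10

After k passes and 0 failures the posterior is Beta(1+k, 3), with mean (1+k)/(1+3+k).
Set (1+k)/(4+k) > 0.77 and solve: k > (0.77·4 − 1)/(1 − 0.77) = 9.043.
The smallest integer exceeding 9.043 is 10, and checking k=10: (11)/(14) = 0.7857 > 0.77.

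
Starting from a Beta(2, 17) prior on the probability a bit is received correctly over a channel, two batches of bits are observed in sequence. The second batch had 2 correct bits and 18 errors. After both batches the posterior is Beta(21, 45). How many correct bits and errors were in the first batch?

17 correct bits and 10 errors

Because Beta–binomial updating is additive in the counts, the combined data contributed (α_post−α_prior, β_post−β_prior) successes and failures.
Total across both batches: 21−2=19 correct bits, 45−17=28 errors.
Subtract the second batch: 19−2=17 correct bits and 28−18=10 errors.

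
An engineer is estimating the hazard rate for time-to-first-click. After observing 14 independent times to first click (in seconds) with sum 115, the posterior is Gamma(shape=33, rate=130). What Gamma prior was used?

Gamma(shape=19, rate=15)

For an exponential likelihood with a Gamma(α, β) prior on the rate, n observations with total T give posterior Gamma(α+n, β+T).
So α = 33 − 14 = 19 and β = 130 − 115 = 15.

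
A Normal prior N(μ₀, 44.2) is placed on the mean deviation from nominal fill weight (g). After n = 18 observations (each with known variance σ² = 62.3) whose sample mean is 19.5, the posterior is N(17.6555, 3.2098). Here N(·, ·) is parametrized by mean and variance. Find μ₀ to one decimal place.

With known observation variance, the Normal–Normal posterior has precision τ_n = τ₀ + n/σ² and mean μ_n = (τ₀μ₀ + (n/σ²)x̄)/τ_n.
Here τ₀ = 1/44.2 = 0.022624 and τ_data = 18/62.3 = 0.288925, so τ_n = 0.311549.
Rearranging for μ₀: μ₀ = (μ_n·τ_n − τ_data·x̄)/τ₀ = (17.6555·0.311549 − 0.288925·19.5) / 0.022624 = -0.133484/0.022624 ≈ -5.9.

μ₀ = -5.9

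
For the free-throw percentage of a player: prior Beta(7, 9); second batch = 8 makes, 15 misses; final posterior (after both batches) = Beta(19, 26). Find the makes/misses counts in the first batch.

4 makes and 2 misses

Because Beta–binomial updating is additive in the counts, the combined data contributed (α_post−α_prior, β_post−β_prior) successes and failures.
Total across both batches: 19−7=12 makes, 26−9=17 misses.
Subtract the second batch: 12−8=4 makes and 17−15=2 misses.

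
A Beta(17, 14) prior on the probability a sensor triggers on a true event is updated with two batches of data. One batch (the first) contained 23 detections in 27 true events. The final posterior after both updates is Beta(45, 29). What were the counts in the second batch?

5 detections and 11 misses

Because Beta–binomial updating is additive in the counts, the combined data contributed (α_post−α_prior, β_post−β_prior) successes and failures.
Total across both batches: 45−17=28 detections, 29−14=15 misses.
Subtract the first batch: 28−23=5 detections and 15−4=11 misses.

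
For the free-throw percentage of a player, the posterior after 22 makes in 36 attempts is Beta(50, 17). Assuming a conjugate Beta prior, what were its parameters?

Beta is conjugate to the binomial likelihood: posterior = Beta(a+s, b+f).
So a = 50 − 22 = 28 and b = 17 − 14 = 3.

Beta(28, 3)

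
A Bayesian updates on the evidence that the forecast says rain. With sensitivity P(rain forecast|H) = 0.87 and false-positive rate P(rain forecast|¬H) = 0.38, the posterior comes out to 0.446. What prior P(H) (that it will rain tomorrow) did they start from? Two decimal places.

Bayes' rule in odds form gives O(H|E) = O(H)·[P(E|H)/P(E|¬H)], hence O(H) = O(H|E)/LR.
Posterior odds = 0.446/(1−0.446) = 0.8051. LR = 0.87/0.38 = 2.2895.
Prior odds = 0.8051/2.2895 = 0.3516, so P(H) = 0.3516/(1+0.3516) ≈ 0.26.

P(H) = 0.26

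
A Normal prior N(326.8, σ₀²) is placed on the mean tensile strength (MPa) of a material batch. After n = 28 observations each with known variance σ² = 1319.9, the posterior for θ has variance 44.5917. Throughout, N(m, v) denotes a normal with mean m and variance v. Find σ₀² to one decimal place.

σ₀² = 825.1

For the Normal–Normal model with known σ², precisions add: τ_n = τ₀ + n/σ².
So 1/σ₀² = 1/44.5917 − 28/1319.9 = 0.022426 − 0.021214 = 0.001212.
Hence σ₀² = 1/0.001212 ≈ 825.1.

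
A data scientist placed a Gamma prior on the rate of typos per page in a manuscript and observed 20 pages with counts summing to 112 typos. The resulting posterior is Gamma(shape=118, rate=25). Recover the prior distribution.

Gamma–Poisson conjugacy: posterior shape = α + Σxᵢ, posterior rate = β + n.
So α = 118 − 112 = 6 and β = 25 − 20 = 5.

Gamma(shape=6, rate=5)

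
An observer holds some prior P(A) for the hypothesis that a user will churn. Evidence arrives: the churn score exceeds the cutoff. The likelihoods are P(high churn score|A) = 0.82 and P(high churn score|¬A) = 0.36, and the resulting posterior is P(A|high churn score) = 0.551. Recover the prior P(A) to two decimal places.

P(A) = 0.35

Bayes' rule in odds form gives O(A|E) = O(A)·[P(E|A)/P(E|¬A)], hence O(A) = O(A|E)/LR.
Posterior odds = 0.551/(1−0.551) = 1.2272. LR = 0.82/0.36 = 2.2778.
Prior odds = 1.2272/2.2778 = 0.5388, so P(A) = 0.5388/(1+0.5388) ≈ 0.35.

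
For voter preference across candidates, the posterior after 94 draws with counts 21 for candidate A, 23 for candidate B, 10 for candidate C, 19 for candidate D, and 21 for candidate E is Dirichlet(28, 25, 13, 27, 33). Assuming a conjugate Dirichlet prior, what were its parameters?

Dirichlet(7, 2, 3, 8, 12)

For a Dirichlet(α) prior with multinomial counts c, the posterior is Dirichlet(α + c) componentwise.
Subtract each count from the matching posterior parameter: 28−21=7, 25−23=2, 13−10=3, 27−19=8, 33−21=12.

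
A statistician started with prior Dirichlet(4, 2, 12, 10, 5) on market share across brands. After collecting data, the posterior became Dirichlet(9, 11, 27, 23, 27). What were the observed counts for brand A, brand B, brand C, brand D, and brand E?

counts (5, 9, 15, 13, 22)

For a Dirichlet(α) prior with multinomial counts c, the posterior is Dirichlet(α + c) componentwise.
Counts are posterior − prior componentwise: 9−4=5, 11−2=9, 27−12=15, 23−10=13, 27−5=22.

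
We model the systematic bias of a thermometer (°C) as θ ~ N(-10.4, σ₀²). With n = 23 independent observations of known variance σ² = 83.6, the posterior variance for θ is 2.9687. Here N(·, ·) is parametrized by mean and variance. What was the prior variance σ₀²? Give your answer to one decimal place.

For the Normal–Normal model with known σ², precisions add: τ_n = τ₀ + n/σ².
So 1/σ₀² = 1/2.9687 − 23/83.6 = 0.336848 − 0.275120 = 0.061728.
Hence σ₀² = 1/0.061728 ≈ 16.2.

σ₀² = 16.2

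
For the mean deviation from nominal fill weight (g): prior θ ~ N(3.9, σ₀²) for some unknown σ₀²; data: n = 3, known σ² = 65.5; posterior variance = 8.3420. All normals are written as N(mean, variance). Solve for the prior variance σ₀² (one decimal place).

For the Normal–Normal model with known σ², precisions add: τ_n = τ₀ + n/σ².
So 1/σ₀² = 1/8.3420 − 3/65.5 = 0.119875 − 0.045802 = 0.074073.
Hence σ₀² = 1/0.074073 ≈ 13.5.

σ₀² = 13.5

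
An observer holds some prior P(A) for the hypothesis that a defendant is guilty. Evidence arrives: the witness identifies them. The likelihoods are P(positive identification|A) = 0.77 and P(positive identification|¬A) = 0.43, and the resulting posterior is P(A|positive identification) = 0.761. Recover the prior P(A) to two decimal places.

Bayes' rule in odds form gives O(A|E) = O(A)·[P(E|A)/P(E|¬A)], hence O(A) = O(A|E)/LR.
Posterior odds = 0.761/(1−0.761) = 3.1841. LR = 0.77/0.43 = 1.7907.
Prior odds = 3.1841/1.7907 = 1.7781, so P(A) = 1.7781/(1+1.7781) ≈ 0.64.

P(A) = 0.64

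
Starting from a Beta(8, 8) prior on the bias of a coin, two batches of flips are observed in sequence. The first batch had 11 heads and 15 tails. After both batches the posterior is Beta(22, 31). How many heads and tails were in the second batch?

3 heads and 8 tails

Because Beta–binomial updating is additive in the counts, the combined data contributed (α_post−α_prior, β_post−β_prior) successes and failures.
Total across both batches: 22−8=14 heads, 31−8=23 tails.
Subtract the first batch: 14−11=3 heads and 23−15=8 tails.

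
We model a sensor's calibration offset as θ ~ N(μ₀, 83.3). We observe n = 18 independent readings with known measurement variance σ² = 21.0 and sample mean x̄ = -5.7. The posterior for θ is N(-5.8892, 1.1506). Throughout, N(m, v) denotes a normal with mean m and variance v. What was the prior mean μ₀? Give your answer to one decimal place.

With known observation variance, the Normal–Normal posterior has precision τ_n = τ₀ + n/σ² and mean μ_n = (τ₀μ₀ + (n/σ²)x̄)/τ_n.
Here τ₀ = 1/83.3 = 0.012005 and τ_data = 18/21.0 = 0.857143, so τ_n = 0.869148.
Rearranging for μ₀: μ₀ = (μ_n·τ_n − τ_data·x̄)/τ₀ = (-5.8892·0.869148 − 0.857143·-5.7) / 0.012005 = -0.232871/0.012005 ≈ -19.4.

μ₀ = -19.4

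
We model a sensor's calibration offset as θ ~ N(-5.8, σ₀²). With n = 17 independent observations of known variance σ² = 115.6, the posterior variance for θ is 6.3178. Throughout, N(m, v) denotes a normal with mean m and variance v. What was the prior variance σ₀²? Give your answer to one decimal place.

Posterior precision equals prior precision plus data precision: 1/σ_n² = 1/σ₀² + n/σ².
So 1/σ₀² = 1/6.3178 − 17/115.6 = 0.158283 − 0.147059 = 0.011224.
Hence σ₀² = 1/0.011224 ≈ 89.1.

σ₀² = 89.1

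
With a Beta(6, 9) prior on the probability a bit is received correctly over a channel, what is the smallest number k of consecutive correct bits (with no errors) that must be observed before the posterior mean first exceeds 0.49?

After k correct bits and 0 errors the posterior is Beta(6+k, 9), with mean (6+k)/(6+9+k).
Set (6+k)/(15+k) > 0.49 and solve: k > (0.49·15 − 6)/(1 − 0.49) = 2.647.
The smallest integer exceeding 2.647 is 3, and checking k=3: (9)/(18) = 0.5000 > 0.49.

k = 3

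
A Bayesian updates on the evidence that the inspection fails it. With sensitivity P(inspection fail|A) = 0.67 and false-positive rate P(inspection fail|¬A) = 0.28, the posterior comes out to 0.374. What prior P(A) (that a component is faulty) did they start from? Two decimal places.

Bayes' rule in odds form gives O(A|E) = O(A)·[P(E|A)/P(E|¬A)], hence O(A) = O(A|E)/LR.
Posterior odds = 0.374/(1−0.374) = 0.5974. LR = 0.67/0.28 = 2.3929.
Prior odds = 0.5974/2.3929 = 0.2497, so P(A) = 0.2497/(1+0.2497) ≈ 0.20.

P(A) = 0.20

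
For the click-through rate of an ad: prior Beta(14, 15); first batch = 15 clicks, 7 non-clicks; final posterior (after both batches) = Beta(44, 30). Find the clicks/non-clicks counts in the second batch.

15 clicks and 8 non-clicks

Sequential conjugate updates are equivalent to a single update on the pooled data, so total successes = posterior α − prior α and total failures = posterior β − prior β.
Total across both batches: 44−14=30 clicks, 30−15=15 non-clicks.
Subtract the first batch: 30−15=15 clicks and 15−7=8 non-clicks.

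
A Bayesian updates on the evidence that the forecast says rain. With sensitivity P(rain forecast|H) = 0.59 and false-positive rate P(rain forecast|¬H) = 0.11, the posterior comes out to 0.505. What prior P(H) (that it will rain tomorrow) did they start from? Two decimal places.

P(H) = 0.16

In odds form, posterior odds = prior odds × likelihood ratio, so prior odds = posterior odds ÷ LR.
Posterior odds = 0.505/(1−0.505) = 1.0202. LR = 0.59/0.11 = 5.3636.
Prior odds = 1.0202/5.3636 = 0.1902, so P(H) = 0.1902/(1+0.1902) ≈ 0.16.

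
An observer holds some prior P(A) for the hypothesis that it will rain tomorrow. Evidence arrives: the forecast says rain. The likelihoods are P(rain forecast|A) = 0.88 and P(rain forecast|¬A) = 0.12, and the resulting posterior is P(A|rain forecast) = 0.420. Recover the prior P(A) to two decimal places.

P(A) = 0.09

Bayes' rule in odds form gives O(A|E) = O(A)·[P(E|A)/P(E|¬A)], hence O(A) = O(A|E)/LR.
Posterior odds = 0.420/(1−0.420) = 0.7241. LR = 0.88/0.12 = 7.3333.
Prior odds = 0.7241/7.3333 = 0.0987, so P(A) = 0.0987/(1+0.0987) ≈ 0.09.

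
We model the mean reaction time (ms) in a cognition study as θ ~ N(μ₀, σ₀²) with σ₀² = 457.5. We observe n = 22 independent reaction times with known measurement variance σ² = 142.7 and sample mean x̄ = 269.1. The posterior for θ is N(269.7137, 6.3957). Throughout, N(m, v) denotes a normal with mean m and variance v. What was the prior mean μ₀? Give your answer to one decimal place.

The posterior mean is a precision-weighted average: μ_n = (τ₀μ₀ + τ_data·x̄)/(τ₀+τ_data), with τ₀=1/σ₀² and τ_data=n/σ².
Here τ₀ = 1/457.5 = 0.002186 and τ_data = 22/142.7 = 0.154170, so τ_n = 0.156356.
Rearranging for μ₀: μ₀ = (μ_n·τ_n − τ_data·x̄)/τ₀ = (269.7137·0.156356 − 0.154170·269.1) / 0.002186 = 0.684208/0.002186 ≈ 313.0.

μ₀ = 313.0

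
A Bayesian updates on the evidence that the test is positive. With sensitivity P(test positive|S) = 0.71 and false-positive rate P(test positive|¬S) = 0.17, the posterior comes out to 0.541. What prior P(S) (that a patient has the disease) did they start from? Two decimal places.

In odds form, posterior odds = prior odds × likelihood ratio, so prior odds = posterior odds ÷ LR.
Posterior odds = 0.541/(1−0.541) = 1.1786. LR = 0.71/0.17 = 4.1765.
Prior odds = 1.1786/4.1765 = 0.2822, so P(S) = 0.2822/(1+0.2822) ≈ 0.22.

P(S) = 0.22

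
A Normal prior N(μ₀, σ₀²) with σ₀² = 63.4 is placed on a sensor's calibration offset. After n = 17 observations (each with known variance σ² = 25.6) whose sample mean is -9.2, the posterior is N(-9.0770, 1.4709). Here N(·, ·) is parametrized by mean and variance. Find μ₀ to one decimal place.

With known observation variance, the Normal–Normal posterior has precision τ_n = τ₀ + n/σ² and mean μ_n = (τ₀μ₀ + (n/σ²)x̄)/τ_n.
Here τ₀ = 1/63.4 = 0.015773 and τ_data = 17/25.6 = 0.664062, so τ_n = 0.679835.
Rearranging for μ₀: μ₀ = (μ_n·τ_n − τ_data·x̄)/τ₀ = (-9.0770·0.679835 − 0.664062·-9.2) / 0.015773 = -0.061492/0.015773 ≈ -3.9.

μ₀ = -3.9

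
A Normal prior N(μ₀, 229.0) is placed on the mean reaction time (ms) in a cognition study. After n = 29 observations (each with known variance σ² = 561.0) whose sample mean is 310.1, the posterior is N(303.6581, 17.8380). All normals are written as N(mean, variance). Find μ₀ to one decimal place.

μ₀ = 227.4

The posterior mean is a precision-weighted average: μ_n = (τ₀μ₀ + τ_data·x̄)/(τ₀+τ_data), with τ₀=1/σ₀² and τ_data=n/σ².
Here τ₀ = 1/229.0 = 0.004367 and τ_data = 29/561.0 = 0.051693, so τ_n = 0.056060.
Rearranging for μ₀: μ₀ = (μ_n·τ_n − τ_data·x̄)/τ₀ = (303.6581·0.056060 − 0.051693·310.1) / 0.004367 = 0.993074/0.004367 ≈ 227.4.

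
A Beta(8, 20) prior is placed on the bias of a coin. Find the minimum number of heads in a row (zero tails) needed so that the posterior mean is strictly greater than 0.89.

After k heads and 0 tails the posterior is Beta(8+k, 20), with mean (8+k)/(8+20+k).
Set (8+k)/(28+k) > 0.89 and solve: k > (0.89·28 − 8)/(1 − 0.89) = 153.818.
The smallest integer exceeding 153.818 is 154, and checking k=154: (162)/(182) = 0.8901 > 0.89.

k = 154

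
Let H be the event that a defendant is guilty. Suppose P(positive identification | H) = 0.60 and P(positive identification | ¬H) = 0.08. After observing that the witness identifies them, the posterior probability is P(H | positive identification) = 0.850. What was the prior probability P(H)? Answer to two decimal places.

P(H) = 0.43

Bayes' rule in odds form gives O(H|E) = O(H)·[P(E|H)/P(E|¬H)], hence O(H) = O(H|E)/LR.
Posterior odds = 0.850/(1−0.850) = 5.6667. LR = 0.60/0.08 = 7.5000.
Prior odds = 5.6667/7.5000 = 0.7556, so P(H) = 0.7556/(1+0.7556) ≈ 0.43.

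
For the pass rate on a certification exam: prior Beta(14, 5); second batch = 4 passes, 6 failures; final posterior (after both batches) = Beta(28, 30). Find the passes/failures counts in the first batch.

Sequential conjugate updates are equivalent to a single update on the pooled data, so total successes = posterior α − prior α and total failures = posterior β − prior β.
Total across both batches: 28−14=14 passes, 30−5=25 failures.
Subtract the second batch: 14−4=10 passes and 25−6=19 failures.

10 passes and 19 failures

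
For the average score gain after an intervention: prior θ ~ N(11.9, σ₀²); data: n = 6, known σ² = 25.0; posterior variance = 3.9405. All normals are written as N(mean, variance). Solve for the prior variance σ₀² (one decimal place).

For the Normal–Normal model with known σ², precisions add: τ_n = τ₀ + n/σ².
So 1/σ₀² = 1/3.9405 − 6/25.0 = 0.253775 − 0.240000 = 0.013775.
Hence σ₀² = 1/0.013775 ≈ 72.6.

σ₀² = 72.6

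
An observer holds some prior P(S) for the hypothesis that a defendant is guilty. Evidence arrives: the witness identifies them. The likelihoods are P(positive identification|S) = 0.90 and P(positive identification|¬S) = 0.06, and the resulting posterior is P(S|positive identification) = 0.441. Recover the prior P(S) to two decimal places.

P(S) = 0.05

Bayes' rule in odds form gives O(S|E) = O(S)·[P(E|S)/P(E|¬S)], hence O(S) = O(S|E)/LR.
Posterior odds = 0.441/(1−0.441) = 0.7889. LR = 0.90/0.06 = 15.0000.
Prior odds = 0.7889/15.0000 = 0.0526, so P(S) = 0.0526/(1+0.0526) ≈ 0.05.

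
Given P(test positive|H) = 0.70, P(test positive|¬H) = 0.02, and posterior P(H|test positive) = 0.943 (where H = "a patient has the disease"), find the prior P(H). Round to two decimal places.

Bayes' rule in odds form gives O(H|E) = O(H)·[P(E|H)/P(E|¬H)], hence O(H) = O(H|E)/LR.
Posterior odds = 0.943/(1−0.943) = 16.5439. LR = 0.70/0.02 = 35.0000.
Prior odds = 16.5439/35.0000 = 0.4727, so P(H) = 0.4727/(1+0.4727) ≈ 0.32.

P(H) = 0.32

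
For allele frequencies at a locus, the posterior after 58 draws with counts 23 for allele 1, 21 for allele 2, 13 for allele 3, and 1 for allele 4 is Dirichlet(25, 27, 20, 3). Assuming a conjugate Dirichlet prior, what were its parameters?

For a Dirichlet(α) prior with multinomial counts c, the posterior is Dirichlet(α + c) componentwise.
Subtract each count from the matching posterior parameter: 25−23=2, 27−21=6, 20−13=7, 3−1=2.

Dirichlet(2, 6, 7, 2)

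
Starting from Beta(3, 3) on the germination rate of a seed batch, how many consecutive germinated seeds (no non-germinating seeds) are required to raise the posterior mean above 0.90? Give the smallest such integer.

After k germinated seeds and 0 non-germinating seeds the posterior is Beta(3+k, 3), with mean (3+k)/(3+3+k).
Set (3+k)/(6+k) > 0.90 and solve: k > (0.90·6 − 3)/(1 − 0.90) = 24.000.
The smallest integer exceeding 24.000 is 25.

k = 25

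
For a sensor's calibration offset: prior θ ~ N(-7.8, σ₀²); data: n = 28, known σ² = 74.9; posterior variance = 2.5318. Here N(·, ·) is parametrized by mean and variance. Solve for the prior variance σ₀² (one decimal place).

σ₀² = 47.3

Posterior precision equals prior precision plus data precision: 1/σ_n² = 1/σ₀² + n/σ².
So 1/σ₀² = 1/2.5318 − 28/74.9 = 0.394976 − 0.373832 = 0.021144.
Hence σ₀² = 1/0.021144 ≈ 47.3.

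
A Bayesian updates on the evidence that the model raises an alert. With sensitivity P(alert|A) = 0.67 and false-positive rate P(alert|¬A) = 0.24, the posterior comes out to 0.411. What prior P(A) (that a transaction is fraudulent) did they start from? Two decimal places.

Bayes' rule in odds form gives O(A|E) = O(A)·[P(E|A)/P(E|¬A)], hence O(A) = O(A|E)/LR.
Posterior odds = 0.411/(1−0.411) = 0.6978. LR = 0.67/0.24 = 2.7917.
Prior odds = 0.6978/2.7917 = 0.2500, so P(A) = 0.2500/(1+0.2500) ≈ 0.20.

P(A) = 0.20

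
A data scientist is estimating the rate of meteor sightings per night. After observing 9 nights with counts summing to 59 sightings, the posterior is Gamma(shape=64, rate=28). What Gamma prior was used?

A Gamma(α, β) prior (rate parametrization) on a Poisson rate with n observations summing to S gives posterior Gamma(α+S, β+n).
So α = 64 − 59 = 5 and β = 28 − 9 = 19.

Gamma(shape=5, rate=19)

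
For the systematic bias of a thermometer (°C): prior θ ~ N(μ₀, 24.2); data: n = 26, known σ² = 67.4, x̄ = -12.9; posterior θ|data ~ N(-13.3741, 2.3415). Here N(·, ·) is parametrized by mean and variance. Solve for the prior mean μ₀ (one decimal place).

With known observation variance, the Normal–Normal posterior has precision τ_n = τ₀ + n/σ² and mean μ_n = (τ₀μ₀ + (n/σ²)x̄)/τ_n.
Here τ₀ = 1/24.2 = 0.041322 and τ_data = 26/67.4 = 0.385757, so τ_n = 0.427079.
Rearranging for μ₀: μ₀ = (μ_n·τ_n − τ_data·x̄)/τ₀ = (-13.3741·0.427079 − 0.385757·-12.9) / 0.041322 = -0.735532/0.041322 ≈ -17.8.

μ₀ = -17.8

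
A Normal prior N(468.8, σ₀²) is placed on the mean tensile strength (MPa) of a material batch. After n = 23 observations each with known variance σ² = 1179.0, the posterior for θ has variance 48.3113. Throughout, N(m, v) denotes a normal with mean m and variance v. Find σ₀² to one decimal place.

For the Normal–Normal model with known σ², precisions add: τ_n = τ₀ + n/σ².
So 1/σ₀² = 1/48.3113 − 23/1179.0 = 0.020699 − 0.019508 = 0.001191.
Hence σ₀² = 1/0.001191 ≈ 839.6.

σ₀² = 839.6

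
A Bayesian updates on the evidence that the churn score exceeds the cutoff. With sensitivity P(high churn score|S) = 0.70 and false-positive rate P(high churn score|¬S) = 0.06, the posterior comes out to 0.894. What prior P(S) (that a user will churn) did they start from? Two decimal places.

In odds form, posterior odds = prior odds × likelihood ratio, so prior odds = posterior odds ÷ LR.
Posterior odds = 0.894/(1−0.894) = 8.4340. LR = 0.70/0.06 = 11.6667.
Prior odds = 8.4340/11.6667 = 0.7229, so P(S) = 0.7229/(1+0.7229) ≈ 0.42.

P(S) = 0.42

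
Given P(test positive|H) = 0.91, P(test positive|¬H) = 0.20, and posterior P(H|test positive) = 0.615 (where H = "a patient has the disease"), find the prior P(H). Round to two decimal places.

In odds form, posterior odds = prior odds × likelihood ratio, so prior odds = posterior odds ÷ LR.
Posterior odds = 0.615/(1−0.615) = 1.5974. LR = 0.91/0.20 = 4.5500.
Prior odds = 1.5974/4.5500 = 0.3511, so P(H) = 0.3511/(1+0.3511) ≈ 0.26.

P(H) = 0.26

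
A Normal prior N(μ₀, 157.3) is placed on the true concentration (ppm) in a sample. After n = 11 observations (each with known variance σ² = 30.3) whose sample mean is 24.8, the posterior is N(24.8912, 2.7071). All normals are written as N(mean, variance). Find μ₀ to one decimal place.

μ₀ = 30.1

With known observation variance, the Normal–Normal posterior has precision τ_n = τ₀ + n/σ² and mean μ_n = (τ₀μ₀ + (n/σ²)x̄)/τ_n.
Here τ₀ = 1/157.3 = 0.006357 and τ_data = 11/30.3 = 0.363036, so τ_n = 0.369393.
Rearranging for μ₀: μ₀ = (μ_n·τ_n − τ_data·x̄)/τ₀ = (24.8912·0.369393 − 0.363036·24.8) / 0.006357 = 0.191342/0.006357 ≈ 30.1.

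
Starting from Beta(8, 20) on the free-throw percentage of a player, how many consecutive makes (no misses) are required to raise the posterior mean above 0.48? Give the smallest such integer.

k = 11

After k makes and 0 misses the posterior is Beta(8+k, 20), with mean (8+k)/(8+20+k).
Set (8+k)/(28+k) > 0.48 and solve: k > (0.48·28 − 8)/(1 − 0.48) = 10.462.
The smallest integer exceeding 10.462 is 11.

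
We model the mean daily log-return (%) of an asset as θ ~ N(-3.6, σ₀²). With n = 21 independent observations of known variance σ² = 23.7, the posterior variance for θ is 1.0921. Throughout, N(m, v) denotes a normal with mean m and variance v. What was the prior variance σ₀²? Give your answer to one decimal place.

σ₀² = 33.8

Posterior precision equals prior precision plus data precision: 1/σ_n² = 1/σ₀² + n/σ².
So 1/σ₀² = 1/1.0921 − 21/23.7 = 0.915667 − 0.886076 = 0.029591.
Hence σ₀² = 1/0.029591 ≈ 33.8.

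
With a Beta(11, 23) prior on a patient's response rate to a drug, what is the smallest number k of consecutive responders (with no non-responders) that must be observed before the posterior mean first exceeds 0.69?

After k responders and 0 non-responders the posterior is Beta(11+k, 23), with mean (11+k)/(11+23+k).
Set (11+k)/(34+k) > 0.69 and solve: k > (0.69·34 − 11)/(1 − 0.69) = 40.194.
The smallest integer exceeding 40.194 is 41.

k = 41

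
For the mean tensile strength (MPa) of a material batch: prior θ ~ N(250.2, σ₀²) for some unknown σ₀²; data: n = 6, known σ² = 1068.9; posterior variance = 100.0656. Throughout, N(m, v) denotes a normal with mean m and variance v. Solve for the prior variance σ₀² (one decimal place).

σ₀² = 228.3

Posterior precision equals prior precision plus data precision: 1/σ_n² = 1/σ₀² + n/σ².
So 1/σ₀² = 1/100.0656 − 6/1068.9 = 0.009993 − 0.005613 = 0.004380.
Hence σ₀² = 1/0.004380 ≈ 228.3.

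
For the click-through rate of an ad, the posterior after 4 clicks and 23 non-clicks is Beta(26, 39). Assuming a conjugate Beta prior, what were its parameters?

A Beta(a, b) prior with s successes and f failures in binomial data gives a Beta(a+s, b+f) posterior.
So a = 26 − 4 = 22 and b = 39 − 23 = 16.

Beta(22, 16)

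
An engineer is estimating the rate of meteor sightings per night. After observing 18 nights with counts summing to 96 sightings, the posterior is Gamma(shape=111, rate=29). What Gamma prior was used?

Gamma–Poisson conjugacy: posterior shape = α + Σxᵢ, posterior rate = β + n.
So α = 111 − 96 = 15 and β = 29 − 18 = 11.

Gamma(shape=15, rate=11)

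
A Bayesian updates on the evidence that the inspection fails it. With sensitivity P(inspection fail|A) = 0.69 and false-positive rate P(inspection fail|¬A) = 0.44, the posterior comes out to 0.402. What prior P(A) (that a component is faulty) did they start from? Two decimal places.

P(A) = 0.30

In odds form, posterior odds = prior odds × likelihood ratio, so prior odds = posterior odds ÷ LR.
Posterior odds = 0.402/(1−0.402) = 0.6722. LR = 0.69/0.44 = 1.5682.
Prior odds = 0.6722/1.5682 = 0.4286, so P(A) = 0.4286/(1+0.4286) ≈ 0.30.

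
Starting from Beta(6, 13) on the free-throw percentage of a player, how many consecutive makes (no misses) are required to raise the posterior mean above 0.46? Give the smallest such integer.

k = 6

After k makes and 0 misses the posterior is Beta(6+k, 13), with mean (6+k)/(6+13+k).
Set (6+k)/(19+k) > 0.46 and solve: k > (0.46·19 − 6)/(1 − 0.46) = 5.074.
The smallest integer exceeding 5.074 is 6, and checking k=6: (12)/(25) = 0.4800 > 0.46.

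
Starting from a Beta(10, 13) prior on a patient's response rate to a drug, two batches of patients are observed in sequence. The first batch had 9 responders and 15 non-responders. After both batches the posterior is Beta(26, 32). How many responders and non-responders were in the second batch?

Sequential conjugate updates are equivalent to a single update on the pooled data, so total successes = posterior α − prior α and total failures = posterior β − prior β.
Total across both batches: 26−10=16 responders, 32−13=19 non-responders.
Subtract the first batch: 16−9=7 responders and 19−15=4 non-responders.

7 responders and 4 non-responders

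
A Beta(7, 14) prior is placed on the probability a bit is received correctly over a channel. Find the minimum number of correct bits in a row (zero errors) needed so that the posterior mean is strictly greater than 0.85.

k = 73

After k correct bits and 0 errors the posterior is Beta(7+k, 14), with mean (7+k)/(7+14+k).
Set (7+k)/(21+k) > 0.85 and solve: k > (0.85·21 − 7)/(1 − 0.85) = 72.333.
The smallest integer exceeding 72.333 is 73.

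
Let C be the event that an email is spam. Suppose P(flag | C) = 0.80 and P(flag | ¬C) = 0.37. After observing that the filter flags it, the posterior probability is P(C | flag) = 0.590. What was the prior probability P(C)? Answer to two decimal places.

In odds form, posterior odds = prior odds × likelihood ratio, so prior odds = posterior odds ÷ LR.
Posterior odds = 0.590/(1−0.590) = 1.4390. LR = 0.80/0.37 = 2.1622.
Prior odds = 1.4390/2.1622 = 0.6655, so P(C) = 0.6655/(1+0.6655) ≈ 0.40.

P(C) = 0.40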